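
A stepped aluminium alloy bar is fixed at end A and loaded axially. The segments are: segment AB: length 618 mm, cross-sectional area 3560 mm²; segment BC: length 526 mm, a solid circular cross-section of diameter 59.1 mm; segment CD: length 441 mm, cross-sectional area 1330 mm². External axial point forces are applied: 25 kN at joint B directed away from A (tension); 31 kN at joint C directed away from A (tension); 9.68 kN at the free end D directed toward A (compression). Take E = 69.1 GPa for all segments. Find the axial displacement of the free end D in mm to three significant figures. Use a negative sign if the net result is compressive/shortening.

0.129 mm

Internal axial forces (sectioning from the free end, tension +): N_CD = -9.68 kN, N_BC = 21.32 kN, N_AB = 46.32 kN.
A_BC = 2743 mm².
δ_AB = 46320·618/(3560·69100) = 0.1164 mm
δ_BC = 21320·526/(2743·69100) = 0.05916 mm
δ_CD = -9680·441/(1330·69100) = -0.04645 mm
δ = Σδ_i = 0.1291 mm.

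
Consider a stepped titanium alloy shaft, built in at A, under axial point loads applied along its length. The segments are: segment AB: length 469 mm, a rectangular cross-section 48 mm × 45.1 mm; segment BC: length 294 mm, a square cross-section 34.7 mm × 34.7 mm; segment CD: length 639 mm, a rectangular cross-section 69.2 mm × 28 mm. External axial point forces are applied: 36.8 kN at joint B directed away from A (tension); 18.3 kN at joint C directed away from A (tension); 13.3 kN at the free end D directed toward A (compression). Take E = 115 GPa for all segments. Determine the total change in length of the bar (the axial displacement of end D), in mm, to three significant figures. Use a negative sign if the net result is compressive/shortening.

Internal axial forces (sectioning from the free end, tension +): N_CD = -13.3 kN, N_BC = 5 kN, N_AB = 41.8 kN.
A_AB = 2165 mm².
A_BC = 1204 mm².
A_CD = 1938 mm².
δ_AB = 41800·469/(2165·115000) = 0.07875 mm
δ_BC = 5000·294/(1204·115000) = 0.01062 mm
δ_CD = -13300·639/(1938·115000) = -0.03814 mm
δ = Σδ_i = 0.05122 mm.

0.0512 mm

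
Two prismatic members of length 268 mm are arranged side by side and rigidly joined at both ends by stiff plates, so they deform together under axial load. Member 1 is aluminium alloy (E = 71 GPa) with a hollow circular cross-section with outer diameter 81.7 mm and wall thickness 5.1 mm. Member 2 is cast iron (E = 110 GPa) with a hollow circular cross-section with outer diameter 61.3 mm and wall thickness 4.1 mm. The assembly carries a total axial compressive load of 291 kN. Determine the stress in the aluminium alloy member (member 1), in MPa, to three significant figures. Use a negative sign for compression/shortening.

A_1 = 1227 mm².
A_2 = 736.8 mm².
Equal strain + equilibrium ⇒ each member carries load in proportion to AE: A₁E₁ = 87140000 N, A₂E₂ = 81040000 N, ΣAE = 168200000 N.
σ₁ = P·E₁/ΣAE = -291000·71000/168200000 = -122.8 MPa.

-123 MPa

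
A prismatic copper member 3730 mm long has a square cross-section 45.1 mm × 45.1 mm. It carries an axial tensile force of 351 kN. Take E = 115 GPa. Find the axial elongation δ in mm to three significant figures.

A = 2034 mm².
δ_mech = NL/(AE) = 351000·3730/(2034·115000) = 5.597 mm.

5.60 mm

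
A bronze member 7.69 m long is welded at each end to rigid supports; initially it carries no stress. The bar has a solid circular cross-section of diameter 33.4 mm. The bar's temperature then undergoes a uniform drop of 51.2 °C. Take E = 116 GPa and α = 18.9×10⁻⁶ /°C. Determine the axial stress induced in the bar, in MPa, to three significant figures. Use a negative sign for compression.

Free thermal expansion αLΔT = 18.9e-6 · 7690 · -51.2 = -7.441 mm.
The walls impose strain ε = −(-7.441)/7690 = 9.6768e-04; σ = Eε = 116000 · 9.6768e-04 = 112.3 MPa.

112 MPa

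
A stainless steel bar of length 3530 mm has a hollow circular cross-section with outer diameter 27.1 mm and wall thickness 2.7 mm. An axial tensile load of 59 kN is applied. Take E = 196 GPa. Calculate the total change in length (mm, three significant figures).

A = 207 mm².
δ_mech = NL/(AE) = 59000·3530/(207·196000) = 5.134 mm.

5.13 mm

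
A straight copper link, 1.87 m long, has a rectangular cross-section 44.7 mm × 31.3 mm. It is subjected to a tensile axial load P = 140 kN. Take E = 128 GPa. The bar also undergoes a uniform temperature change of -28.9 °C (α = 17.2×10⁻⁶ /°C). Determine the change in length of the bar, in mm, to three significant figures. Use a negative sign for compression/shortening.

A = 1399 mm².
δ_mech = NL/(AE) = 140000·1870/(1399·128000) = 1.462 mm.
δ_thermal = αLΔT = 17.2e-6·1870·-28.9 = -0.9295 mm.
δ = δ_mech + δ_thermal = 0.5323 mm.

0.532 mm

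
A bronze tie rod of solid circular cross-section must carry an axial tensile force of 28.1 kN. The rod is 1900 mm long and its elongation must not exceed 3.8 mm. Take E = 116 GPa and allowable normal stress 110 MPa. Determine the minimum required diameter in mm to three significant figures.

18.0 mm

Required area A ≥ P/σ_allow = 28100/110 = 255.5 mm².
For a solid circular section, d ≥ √(4A/π) = 18.03 mm.
Elongation limit: A ≥ PL/(Eδ_allow) = 28100·1900/(116000·3.8) = 121.1 mm² ⇒ d ≥ 12.42 mm.
The stress limit governs.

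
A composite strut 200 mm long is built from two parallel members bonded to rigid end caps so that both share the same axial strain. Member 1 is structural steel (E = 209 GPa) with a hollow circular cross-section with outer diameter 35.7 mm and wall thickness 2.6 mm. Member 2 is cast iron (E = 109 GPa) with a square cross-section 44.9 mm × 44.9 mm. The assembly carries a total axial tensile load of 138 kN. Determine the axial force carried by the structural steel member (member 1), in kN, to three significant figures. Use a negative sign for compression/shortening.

28.2 kN

A_1 = 270.4 mm².
A_2 = 2016 mm².
Equal strain + equilibrium ⇒ each member carries load in proportion to AE: A₁E₁ = 56510000 N, A₂E₂ = 219700000 N, ΣAE = 276300000 N.
F₁ = P·A₁E₁/ΣAE = 138000·56510000/276300000 = 28230 N.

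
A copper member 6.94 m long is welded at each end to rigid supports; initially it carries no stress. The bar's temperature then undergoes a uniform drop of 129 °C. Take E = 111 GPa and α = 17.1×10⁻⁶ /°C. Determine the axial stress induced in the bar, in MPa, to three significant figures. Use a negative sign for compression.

Free thermal expansion αLΔT = 17.1e-6 · 6940 · -129 = -15.31 mm.
The walls impose strain ε = −(-15.31)/6940 = 2.2059e-03; σ = Eε = 111000 · 2.2059e-03 = 244.9 MPa.

245 MPa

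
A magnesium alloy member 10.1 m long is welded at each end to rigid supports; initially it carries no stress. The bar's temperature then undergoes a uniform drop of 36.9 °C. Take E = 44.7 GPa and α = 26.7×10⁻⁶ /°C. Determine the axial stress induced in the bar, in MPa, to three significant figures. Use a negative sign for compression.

44.0 MPa

Free thermal expansion αLΔT = 26.7e-6 · 10100 · -36.9 = -9.951 mm.
The walls impose strain ε = −(-9.951)/10100 = 9.8523e-04; σ = Eε = 44700 · 9.8523e-04 = 44.04 MPa.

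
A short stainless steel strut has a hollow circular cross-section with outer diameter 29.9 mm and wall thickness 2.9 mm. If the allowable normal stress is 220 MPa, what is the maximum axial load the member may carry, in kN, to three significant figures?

A = 246 mm².
P_max = σ_allow · A = 220 · 246 = 54120 N = 54.12 kN.

54.1 kN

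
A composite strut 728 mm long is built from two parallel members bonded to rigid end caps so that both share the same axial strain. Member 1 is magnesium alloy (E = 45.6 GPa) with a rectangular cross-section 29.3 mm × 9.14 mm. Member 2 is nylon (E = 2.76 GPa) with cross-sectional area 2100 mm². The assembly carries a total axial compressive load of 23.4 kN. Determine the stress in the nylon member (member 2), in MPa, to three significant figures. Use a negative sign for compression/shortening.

-3.59 MPa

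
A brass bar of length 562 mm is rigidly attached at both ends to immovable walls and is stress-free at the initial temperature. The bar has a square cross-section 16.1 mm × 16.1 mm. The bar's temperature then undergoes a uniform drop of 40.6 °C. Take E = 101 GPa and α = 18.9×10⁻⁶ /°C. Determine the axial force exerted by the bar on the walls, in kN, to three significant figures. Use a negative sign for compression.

20.1 kN

Free thermal expansion αLΔT = 18.9e-6 · 562 · -40.6 = -0.4312 mm.
The walls impose strain ε = −(-0.4312)/562 = 7.6734e-04; σ = Eε = 101000 · 7.6734e-04 = 77.5 MPa.
Wall reaction R = σ·A = 77.5·259.2 = 20090 N = 20.09 kN.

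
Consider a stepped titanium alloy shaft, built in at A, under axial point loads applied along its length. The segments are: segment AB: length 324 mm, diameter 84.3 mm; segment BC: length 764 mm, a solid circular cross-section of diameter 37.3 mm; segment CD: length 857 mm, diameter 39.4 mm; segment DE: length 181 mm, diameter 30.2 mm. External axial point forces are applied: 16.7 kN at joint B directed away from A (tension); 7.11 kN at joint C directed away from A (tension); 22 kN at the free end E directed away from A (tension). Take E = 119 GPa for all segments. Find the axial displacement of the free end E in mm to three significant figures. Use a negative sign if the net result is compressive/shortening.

Internal axial forces (sectioning from the free end, tension +): N_DE = 22 kN, N_CD = 22 kN, N_BC = 29.11 kN, N_AB = 45.81 kN.
A_AB = 5581 mm².
A_BC = 1093 mm².
A_CD = 1219 mm².
A_DE = 716.3 mm².
δ_AB = 45810·324/(5581·119000) = 0.02235 mm
δ_BC = 29110·764/(1093·119000) = 0.171 mm
δ_CD = 22000·857/(1219·119000) = 0.1299 mm
δ_DE = 22000·181/(716.3·119000) = 0.04671 mm
δ = Σδ_i = 0.37 mm.

0.370 mm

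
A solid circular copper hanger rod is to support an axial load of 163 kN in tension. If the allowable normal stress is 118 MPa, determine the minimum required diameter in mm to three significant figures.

41.9 mm

Required area A ≥ P/σ_allow = 163000/118 = 1381 mm².
For a solid circular section, d ≥ √(4A/π) = 41.94 mm.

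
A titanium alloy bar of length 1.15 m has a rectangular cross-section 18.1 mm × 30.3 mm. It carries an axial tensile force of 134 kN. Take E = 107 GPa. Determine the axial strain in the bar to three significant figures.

A = 548.4 mm².
σ = N/A = 244.3 MPa; ε = σ/E = 244.3/107000 = 2.283e-03.

0.00228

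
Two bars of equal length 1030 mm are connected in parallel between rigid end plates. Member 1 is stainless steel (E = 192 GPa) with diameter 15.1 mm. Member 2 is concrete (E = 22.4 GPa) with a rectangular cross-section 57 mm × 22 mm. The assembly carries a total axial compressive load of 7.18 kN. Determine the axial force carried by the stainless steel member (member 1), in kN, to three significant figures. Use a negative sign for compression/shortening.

-3.95 kN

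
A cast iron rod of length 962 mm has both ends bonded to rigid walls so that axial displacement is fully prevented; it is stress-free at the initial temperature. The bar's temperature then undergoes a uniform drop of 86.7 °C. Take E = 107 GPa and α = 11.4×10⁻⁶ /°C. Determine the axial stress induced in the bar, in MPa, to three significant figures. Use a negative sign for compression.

106 MPa

Free thermal expansion αLΔT = 11.4e-6 · 962 · -86.7 = -0.9508 mm.
The walls impose strain ε = −(-0.9508)/962 = 9.8838e-04; σ = Eε = 107000 · 9.8838e-04 = 105.8 MPa.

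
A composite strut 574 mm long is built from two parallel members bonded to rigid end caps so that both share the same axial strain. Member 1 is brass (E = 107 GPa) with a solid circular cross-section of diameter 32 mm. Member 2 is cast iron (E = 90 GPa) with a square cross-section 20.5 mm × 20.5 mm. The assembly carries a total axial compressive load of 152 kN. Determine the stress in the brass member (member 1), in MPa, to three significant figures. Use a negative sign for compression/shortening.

A_1 = 804.2 mm².
A_2 = 420.2 mm².
Equal strain + equilibrium ⇒ each member carries load in proportion to AE: A₁E₁ = 86050000 N, A₂E₂ = 37820000 N, ΣAE = 123900000 N.
σ₁ = P·E₁/ΣAE = -152000·107000/123900000 = -131.3 MPa.

-131 MPa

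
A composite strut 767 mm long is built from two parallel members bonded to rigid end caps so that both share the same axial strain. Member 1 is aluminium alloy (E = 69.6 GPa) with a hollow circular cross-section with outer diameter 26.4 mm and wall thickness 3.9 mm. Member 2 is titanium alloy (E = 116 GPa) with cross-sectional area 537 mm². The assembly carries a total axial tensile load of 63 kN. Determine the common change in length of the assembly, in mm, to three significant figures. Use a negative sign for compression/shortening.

A_1 = 275.7 mm².
Equal strain + equilibrium ⇒ each member carries load in proportion to AE: A₁E₁ = 19190000 N, A₂E₂ = 62290000 N, ΣAE = 81480000 N.
δ = PL/ΣAE = 63000·767/81480000 = 0.593 mm.

0.593 mm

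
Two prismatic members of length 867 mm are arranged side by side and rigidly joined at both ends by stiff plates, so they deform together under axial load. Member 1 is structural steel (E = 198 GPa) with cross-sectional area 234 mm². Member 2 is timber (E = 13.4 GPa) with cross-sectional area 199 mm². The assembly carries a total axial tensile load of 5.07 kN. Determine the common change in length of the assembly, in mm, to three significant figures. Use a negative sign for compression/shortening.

Equal strain + equilibrium ⇒ each member carries load in proportion to AE: A₁E₁ = 46330000 N, A₂E₂ = 2667000 N, ΣAE = 49000000 N.
δ = PL/ΣAE = 5070·867/49000000 = 0.08971 mm.

0.0897 mm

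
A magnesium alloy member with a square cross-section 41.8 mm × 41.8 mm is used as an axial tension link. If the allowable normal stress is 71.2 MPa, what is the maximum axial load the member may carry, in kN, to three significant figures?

124 kN

A = 1747 mm².
P_max = σ_allow · A = 71.2 · 1747 = 124400 N = 124.4 kN.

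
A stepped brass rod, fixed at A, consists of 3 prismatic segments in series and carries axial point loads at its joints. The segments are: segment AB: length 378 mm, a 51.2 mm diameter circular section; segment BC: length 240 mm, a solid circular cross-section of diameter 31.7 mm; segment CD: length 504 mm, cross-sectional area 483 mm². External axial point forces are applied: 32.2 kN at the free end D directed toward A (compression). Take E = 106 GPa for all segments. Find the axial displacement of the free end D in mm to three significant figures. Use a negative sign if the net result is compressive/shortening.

-0.465 mm

Internal axial forces (sectioning from the free end, tension +): N_CD = -32.2 kN, N_BC = -32.2 kN, N_AB = -32.2 kN.
A_AB = 2059 mm².
A_BC = 789.2 mm².
δ_AB = -32200·378/(2059·106000) = -0.05577 mm
δ_BC = -32200·240/(789.2·106000) = -0.09237 mm
δ_CD = -32200·504/(483·106000) = -0.317 mm
δ = Σδ_i = -0.4651 mm.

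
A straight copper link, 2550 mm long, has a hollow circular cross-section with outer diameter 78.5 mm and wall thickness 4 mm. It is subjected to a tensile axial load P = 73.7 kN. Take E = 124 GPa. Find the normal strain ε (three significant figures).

A = 936.2 mm².
σ = N/A = 78.72 MPa; ε = σ/E = 78.72/124000 = 6.349e-04.

6.35e-04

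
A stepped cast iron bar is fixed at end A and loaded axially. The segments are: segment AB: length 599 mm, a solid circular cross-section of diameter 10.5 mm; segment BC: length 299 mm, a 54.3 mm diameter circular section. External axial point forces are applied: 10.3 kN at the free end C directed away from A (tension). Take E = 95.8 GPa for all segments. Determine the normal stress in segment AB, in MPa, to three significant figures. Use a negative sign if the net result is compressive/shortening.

Internal axial forces (sectioning from the free end, tension +): N_BC = 10.3 kN, N_AB = 10.3 kN.
A_AB = 86.59 mm².
σ_AB = N_AB/A_AB = 10300/86.59 = 119 MPa.

119 MPa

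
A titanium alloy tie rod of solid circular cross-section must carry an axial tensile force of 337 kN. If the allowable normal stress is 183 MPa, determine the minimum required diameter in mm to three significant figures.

Required area A ≥ P/σ_allow = 337000/183 = 1842 mm².
For a solid circular section, d ≥ √(4A/π) = 48.42 mm.

48.4 mm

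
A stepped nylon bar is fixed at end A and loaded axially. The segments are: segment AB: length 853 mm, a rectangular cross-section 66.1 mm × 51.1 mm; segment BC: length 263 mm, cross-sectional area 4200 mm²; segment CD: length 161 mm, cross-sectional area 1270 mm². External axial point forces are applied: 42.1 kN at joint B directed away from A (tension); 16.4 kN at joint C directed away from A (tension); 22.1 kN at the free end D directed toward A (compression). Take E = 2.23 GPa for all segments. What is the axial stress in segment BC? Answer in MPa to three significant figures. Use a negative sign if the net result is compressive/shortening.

Internal axial forces (sectioning from the free end, tension +): N_CD = -22.1 kN, N_BC = -5.7 kN, N_AB = 36.4 kN.
σ_BC = N_BC/A_BC = -5700/4200 = -1.357 MPa.

-1.36 MPa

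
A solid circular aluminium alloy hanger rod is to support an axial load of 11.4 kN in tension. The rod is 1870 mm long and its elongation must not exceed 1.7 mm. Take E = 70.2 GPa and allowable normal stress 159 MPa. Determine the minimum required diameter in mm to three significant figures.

Required area A ≥ P/σ_allow = 11400/159 = 71.7 mm².
For a solid circular section, d ≥ √(4A/π) = 9.555 mm.
Elongation limit: A ≥ PL/(Eδ_allow) = 11400·1870/(70200·1.7) = 178.6 mm² ⇒ d ≥ 15.08 mm.
The elongation limit governs.

15.1 mm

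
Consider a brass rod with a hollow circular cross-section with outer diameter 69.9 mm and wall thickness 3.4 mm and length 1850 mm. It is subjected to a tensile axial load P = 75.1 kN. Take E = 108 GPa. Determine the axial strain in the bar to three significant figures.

9.79e-04

A = 710.3 mm².
σ = N/A = 105.7 MPa; ε = σ/E = 105.7/108000 = 9.790e-04.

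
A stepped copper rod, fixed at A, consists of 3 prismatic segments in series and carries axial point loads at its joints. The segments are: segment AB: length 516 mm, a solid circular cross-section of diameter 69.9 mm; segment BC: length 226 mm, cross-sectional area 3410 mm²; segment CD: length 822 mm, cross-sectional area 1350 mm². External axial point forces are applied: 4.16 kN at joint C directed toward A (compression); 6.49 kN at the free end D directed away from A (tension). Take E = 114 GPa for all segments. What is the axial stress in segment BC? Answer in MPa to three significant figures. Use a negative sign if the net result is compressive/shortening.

Internal axial forces (sectioning from the free end, tension +): N_CD = 6.49 kN, N_BC = 2.33 kN, N_AB = 2.33 kN.
σ_BC = N_BC/A_BC = 2330/3410 = 0.6833 MPa.

0.683 MPa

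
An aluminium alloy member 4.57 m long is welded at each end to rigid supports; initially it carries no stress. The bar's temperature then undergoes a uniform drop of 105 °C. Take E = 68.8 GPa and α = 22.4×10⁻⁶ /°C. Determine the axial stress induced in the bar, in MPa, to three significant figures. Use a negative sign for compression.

162 MPa

Free thermal expansion αLΔT = 22.4e-6 · 4570 · -105 = -10.75 mm.
The walls impose strain ε = −(-10.75)/4570 = 2.3520e-03; σ = Eε = 68800 · 2.3520e-03 = 161.8 MPa.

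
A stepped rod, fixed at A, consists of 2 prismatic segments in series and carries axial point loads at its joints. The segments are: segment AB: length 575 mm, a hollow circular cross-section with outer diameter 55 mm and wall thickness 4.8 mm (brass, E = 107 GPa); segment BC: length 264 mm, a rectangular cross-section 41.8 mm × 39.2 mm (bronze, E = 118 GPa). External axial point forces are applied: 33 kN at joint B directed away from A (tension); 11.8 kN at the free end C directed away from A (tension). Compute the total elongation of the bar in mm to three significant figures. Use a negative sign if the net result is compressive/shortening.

Internal axial forces (sectioning from the free end, tension +): N_BC = 11.8 kN, N_AB = 44.8 kN.
A_AB = 757 mm².
A_BC = 1639 mm².
δ_AB = 44800·575/(757·107000) = 0.318 mm
δ_BC = 11800·264/(1639·118000) = 0.01611 mm
δ = Σδ_i = 0.3341 mm.

0.334 mm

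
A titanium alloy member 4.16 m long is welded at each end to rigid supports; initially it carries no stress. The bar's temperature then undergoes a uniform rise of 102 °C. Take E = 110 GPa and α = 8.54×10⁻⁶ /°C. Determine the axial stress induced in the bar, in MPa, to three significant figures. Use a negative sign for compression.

Free thermal expansion αLΔT = 8.54e-6 · 4160 · 102 = 3.624 mm.
The walls impose strain ε = −(3.624)/4160 = -8.7108e-04; σ = Eε = 110000 · -8.7108e-04 = -95.82 MPa.

-95.8 MPa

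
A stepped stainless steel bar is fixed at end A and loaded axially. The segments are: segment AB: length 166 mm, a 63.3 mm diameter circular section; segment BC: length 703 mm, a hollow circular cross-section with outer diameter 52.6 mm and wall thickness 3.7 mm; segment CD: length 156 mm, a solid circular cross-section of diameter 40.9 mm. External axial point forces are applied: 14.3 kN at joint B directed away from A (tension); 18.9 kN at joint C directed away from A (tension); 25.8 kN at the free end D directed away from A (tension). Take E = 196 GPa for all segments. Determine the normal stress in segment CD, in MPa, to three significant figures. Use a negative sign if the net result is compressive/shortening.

Internal axial forces (sectioning from the free end, tension +): N_CD = 25.8 kN, N_BC = 44.7 kN, N_AB = 59 kN.
A_CD = 1314 mm².
σ_CD = N_CD/A_CD = 25800/1314 = 19.64 MPa.

19.6 MPa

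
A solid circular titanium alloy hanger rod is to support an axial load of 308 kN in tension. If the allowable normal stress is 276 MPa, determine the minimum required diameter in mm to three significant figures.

37.7 mm

Required area A ≥ P/σ_allow = 308000/276 = 1116 mm².
For a solid circular section, d ≥ √(4A/π) = 37.69 mm.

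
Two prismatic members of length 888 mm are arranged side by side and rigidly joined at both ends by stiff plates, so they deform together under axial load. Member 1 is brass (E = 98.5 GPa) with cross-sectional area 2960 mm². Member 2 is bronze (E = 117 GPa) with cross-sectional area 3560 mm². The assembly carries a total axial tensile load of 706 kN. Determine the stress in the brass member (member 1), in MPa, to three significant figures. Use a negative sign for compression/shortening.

98.2 MPa

Equal strain + equilibrium ⇒ each member carries load in proportion to AE: A₁E₁ = 291600000 N, A₂E₂ = 416500000 N, ΣAE = 708100000 N.
σ₁ = P·E₁/ΣAE = 706000·98500/708100000 = 98.21 MPa.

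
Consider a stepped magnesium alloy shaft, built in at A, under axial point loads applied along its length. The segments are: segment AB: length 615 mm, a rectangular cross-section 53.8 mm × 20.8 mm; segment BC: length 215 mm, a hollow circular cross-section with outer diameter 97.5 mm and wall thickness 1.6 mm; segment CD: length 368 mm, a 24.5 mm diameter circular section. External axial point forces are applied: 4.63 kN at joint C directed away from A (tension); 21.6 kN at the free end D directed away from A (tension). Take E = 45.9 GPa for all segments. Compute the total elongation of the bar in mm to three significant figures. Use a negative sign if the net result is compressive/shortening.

0.936 mm

Internal axial forces (sectioning from the free end, tension +): N_CD = 21.6 kN, N_BC = 26.23 kN, N_AB = 26.23 kN.
A_AB = 1119 mm².
A_BC = 482 mm².
A_CD = 471.4 mm².
δ_AB = 26230·615/(1119·45900) = 0.3141 mm
δ_BC = 26230·215/(482·45900) = 0.2549 mm
δ_CD = 21600·368/(471.4·45900) = 0.3673 mm
δ = Σδ_i = 0.9363 mm.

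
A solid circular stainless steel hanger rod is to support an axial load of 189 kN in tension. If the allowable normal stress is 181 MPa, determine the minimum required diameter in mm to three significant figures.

36.5 mm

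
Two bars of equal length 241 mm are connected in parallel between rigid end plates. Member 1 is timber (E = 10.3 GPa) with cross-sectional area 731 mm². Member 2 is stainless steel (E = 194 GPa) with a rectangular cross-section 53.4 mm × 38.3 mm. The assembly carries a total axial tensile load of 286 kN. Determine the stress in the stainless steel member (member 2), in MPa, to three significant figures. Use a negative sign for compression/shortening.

137 MPa

A_2 = 2045 mm².
Equal strain + equilibrium ⇒ each member carries load in proportion to AE: A₁E₁ = 7529000 N, A₂E₂ = 396800000 N, ΣAE = 404300000 N.
σ₂ = P·E₂/ΣAE = 286000·194000/404300000 = 137.2 MPa.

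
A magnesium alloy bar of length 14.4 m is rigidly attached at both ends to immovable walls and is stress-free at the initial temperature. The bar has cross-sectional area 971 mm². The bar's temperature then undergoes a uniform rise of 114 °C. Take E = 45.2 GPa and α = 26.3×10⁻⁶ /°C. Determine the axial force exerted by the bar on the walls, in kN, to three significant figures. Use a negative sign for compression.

Free thermal expansion αLΔT = 26.3e-6 · 14400 · 114 = 43.17 mm.
The walls impose strain ε = −(43.17)/14400 = -2.9982e-03; σ = Eε = 45200 · -2.9982e-03 = -135.5 MPa.
Wall reaction R = σ·A = -135.5·971 = -131600 N = -131.6 kN.

-132 kN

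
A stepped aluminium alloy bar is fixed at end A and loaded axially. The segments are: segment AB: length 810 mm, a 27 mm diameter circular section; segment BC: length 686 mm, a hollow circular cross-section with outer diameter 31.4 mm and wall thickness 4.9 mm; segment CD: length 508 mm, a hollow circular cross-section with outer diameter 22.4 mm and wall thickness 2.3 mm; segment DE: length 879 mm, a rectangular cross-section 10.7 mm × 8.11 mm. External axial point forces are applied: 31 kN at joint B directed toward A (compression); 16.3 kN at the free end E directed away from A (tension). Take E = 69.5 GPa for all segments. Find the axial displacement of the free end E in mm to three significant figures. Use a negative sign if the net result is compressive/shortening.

3.29 mm

Internal axial forces (sectioning from the free end, tension +): N_DE = 16.3 kN, N_CD = 16.3 kN, N_BC = 16.3 kN, N_AB = -14.7 kN.
A_AB = 572.6 mm².
A_BC = 407.9 mm².
A_CD = 145.2 mm².
A_DE = 86.78 mm².
δ_AB = -14700·810/(572.6·69500) = -0.2992 mm
δ_BC = 16300·686/(407.9·69500) = 0.3944 mm
δ_CD = 16300·508/(145.2·69500) = 0.8203 mm
δ_DE = 16300·879/(86.78·69500) = 2.376 mm
δ = Σδ_i = 3.291 mm.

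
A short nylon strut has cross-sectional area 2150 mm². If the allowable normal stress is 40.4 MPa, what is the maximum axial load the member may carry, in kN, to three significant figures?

86.9 kN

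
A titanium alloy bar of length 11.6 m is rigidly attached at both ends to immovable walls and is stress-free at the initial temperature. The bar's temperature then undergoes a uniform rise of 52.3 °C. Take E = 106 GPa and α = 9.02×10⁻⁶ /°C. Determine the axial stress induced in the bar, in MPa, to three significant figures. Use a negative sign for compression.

-50.0 MPa

Free thermal expansion αLΔT = 9.02e-6 · 11600 · 52.3 = 5.472 mm.
The walls impose strain ε = −(5.472)/11600 = -4.7175e-04; σ = Eε = 106000 · -4.7175e-04 = -50.01 MPa.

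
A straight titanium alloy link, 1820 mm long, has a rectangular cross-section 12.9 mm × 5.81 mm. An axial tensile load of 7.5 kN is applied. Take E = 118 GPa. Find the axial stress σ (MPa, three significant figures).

A = 74.95 mm².
σ = N/A = 7500/74.95 = 100.1 MPa.

100 MPa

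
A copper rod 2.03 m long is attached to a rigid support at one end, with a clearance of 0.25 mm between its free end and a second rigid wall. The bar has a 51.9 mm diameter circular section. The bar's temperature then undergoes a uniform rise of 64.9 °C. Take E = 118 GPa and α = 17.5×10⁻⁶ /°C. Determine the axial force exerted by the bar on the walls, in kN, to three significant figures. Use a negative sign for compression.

-253 kN

Free thermal expansion αLΔT = 17.5e-6 · 2030 · 64.9 = 2.306 mm.
The walls engage after the gap closes; constrained expansion = 2.306 − 0.25 = 2.056 mm.
The walls impose strain ε = −(2.056)/2030 = -1.0126e-03; σ = Eε = 118000 · -1.0126e-03 = -119.5 MPa.
Wall reaction R = σ·A = -119.5·2116 = -252800 N = -252.8 kN.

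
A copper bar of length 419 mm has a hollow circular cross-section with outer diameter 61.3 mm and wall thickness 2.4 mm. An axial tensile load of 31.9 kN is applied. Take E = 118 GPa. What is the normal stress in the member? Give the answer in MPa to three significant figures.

A = 444.1 mm².
σ = N/A = 31900/444.1 = 71.83 MPa.

71.8 MPa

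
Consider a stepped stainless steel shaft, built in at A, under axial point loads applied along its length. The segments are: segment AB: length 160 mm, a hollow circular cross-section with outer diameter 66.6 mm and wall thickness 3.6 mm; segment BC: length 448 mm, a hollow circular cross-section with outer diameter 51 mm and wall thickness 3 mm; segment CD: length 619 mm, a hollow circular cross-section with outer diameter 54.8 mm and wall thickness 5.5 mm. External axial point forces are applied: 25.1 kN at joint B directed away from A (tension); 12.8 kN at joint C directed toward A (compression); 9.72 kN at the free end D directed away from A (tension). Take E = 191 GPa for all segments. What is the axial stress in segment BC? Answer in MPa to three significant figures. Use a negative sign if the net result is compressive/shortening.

-6.81 MPa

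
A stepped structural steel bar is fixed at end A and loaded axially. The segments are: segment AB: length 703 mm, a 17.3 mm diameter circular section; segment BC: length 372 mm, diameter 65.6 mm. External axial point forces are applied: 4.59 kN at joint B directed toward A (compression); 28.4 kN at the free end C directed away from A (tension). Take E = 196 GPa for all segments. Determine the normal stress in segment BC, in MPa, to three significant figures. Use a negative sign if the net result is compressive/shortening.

8.40 MPa

Internal axial forces (sectioning from the free end, tension +): N_BC = 28.4 kN, N_AB = 23.81 kN.
A_BC = 3380 mm².
σ_BC = N_BC/A_BC = 28400/3380 = 8.403 MPa.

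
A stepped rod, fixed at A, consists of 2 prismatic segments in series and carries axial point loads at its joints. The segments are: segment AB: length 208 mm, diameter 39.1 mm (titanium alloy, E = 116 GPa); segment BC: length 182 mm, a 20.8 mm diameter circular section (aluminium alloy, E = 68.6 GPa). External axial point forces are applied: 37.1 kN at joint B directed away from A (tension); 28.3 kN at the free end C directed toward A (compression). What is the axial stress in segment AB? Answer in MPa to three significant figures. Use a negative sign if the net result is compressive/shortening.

Internal axial forces (sectioning from the free end, tension +): N_BC = -28.3 kN, N_AB = 8.8 kN.
A_AB = 1201 mm².
σ_AB = N_AB/A_AB = 8800/1201 = 7.329 MPa.

7.33 MPa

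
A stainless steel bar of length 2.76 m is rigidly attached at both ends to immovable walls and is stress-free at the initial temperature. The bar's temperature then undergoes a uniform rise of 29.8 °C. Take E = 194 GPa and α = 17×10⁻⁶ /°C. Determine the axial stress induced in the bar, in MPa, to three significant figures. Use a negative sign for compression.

Free thermal expansion αLΔT = 17e-6 · 2760 · 29.8 = 1.398 mm.
The walls impose strain ε = −(1.398)/2760 = -5.0660e-04; σ = Eε = 194000 · -5.0660e-04 = -98.28 MPa.

-98.3 MPa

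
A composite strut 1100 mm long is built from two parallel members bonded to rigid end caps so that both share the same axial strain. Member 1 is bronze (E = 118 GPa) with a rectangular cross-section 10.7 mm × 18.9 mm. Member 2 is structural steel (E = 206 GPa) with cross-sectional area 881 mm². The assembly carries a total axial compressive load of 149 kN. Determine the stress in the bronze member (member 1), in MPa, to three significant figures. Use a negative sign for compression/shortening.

-85.6 MPa

A_1 = 202.2 mm².
Equal strain + equilibrium ⇒ each member carries load in proportion to AE: A₁E₁ = 23860000 N, A₂E₂ = 181500000 N, ΣAE = 205300000 N.
σ₁ = P·E₁/ΣAE = -149000·118000/205300000 = -85.62 MPa.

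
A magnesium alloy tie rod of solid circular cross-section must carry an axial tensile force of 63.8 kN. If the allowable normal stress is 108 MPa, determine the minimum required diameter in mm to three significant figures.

27.4 mm

Required area A ≥ P/σ_allow = 63800/108 = 590.7 mm².
For a solid circular section, d ≥ √(4A/π) = 27.43 mm.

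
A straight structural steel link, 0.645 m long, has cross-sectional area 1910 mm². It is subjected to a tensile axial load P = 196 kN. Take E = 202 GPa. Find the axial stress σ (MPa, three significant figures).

103 MPa

σ = N/A = 196000/1910 = 102.6 MPa.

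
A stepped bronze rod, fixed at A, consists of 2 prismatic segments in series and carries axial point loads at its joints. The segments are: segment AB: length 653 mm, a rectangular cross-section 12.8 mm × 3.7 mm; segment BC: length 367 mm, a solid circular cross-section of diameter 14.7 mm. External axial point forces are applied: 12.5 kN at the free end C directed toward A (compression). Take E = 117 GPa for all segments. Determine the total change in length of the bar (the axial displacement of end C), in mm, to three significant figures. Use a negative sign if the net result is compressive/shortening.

-1.70 mm

Internal axial forces (sectioning from the free end, tension +): N_BC = -12.5 kN, N_AB = -12.5 kN.
A_AB = 47.36 mm².
A_BC = 169.7 mm².
δ_AB = -12500·653/(47.36·117000) = -1.473 mm
δ_BC = -12500·367/(169.7·117000) = -0.231 mm
δ = Σδ_i = -1.704 mm.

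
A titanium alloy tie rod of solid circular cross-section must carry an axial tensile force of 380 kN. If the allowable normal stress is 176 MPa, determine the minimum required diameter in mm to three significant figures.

Required area A ≥ P/σ_allow = 380000/176 = 2159 mm².
For a solid circular section, d ≥ √(4A/π) = 52.43 mm.

52.4 mm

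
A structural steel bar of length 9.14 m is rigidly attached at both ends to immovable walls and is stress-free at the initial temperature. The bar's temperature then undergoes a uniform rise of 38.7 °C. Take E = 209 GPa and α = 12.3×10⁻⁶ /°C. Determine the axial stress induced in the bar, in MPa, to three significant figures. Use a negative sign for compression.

Free thermal expansion αLΔT = 12.3e-6 · 9140 · 38.7 = 4.351 mm.
The walls impose strain ε = −(4.351)/9140 = -4.7601e-04; σ = Eε = 209000 · -4.7601e-04 = -99.49 MPa.

-99.5 MPa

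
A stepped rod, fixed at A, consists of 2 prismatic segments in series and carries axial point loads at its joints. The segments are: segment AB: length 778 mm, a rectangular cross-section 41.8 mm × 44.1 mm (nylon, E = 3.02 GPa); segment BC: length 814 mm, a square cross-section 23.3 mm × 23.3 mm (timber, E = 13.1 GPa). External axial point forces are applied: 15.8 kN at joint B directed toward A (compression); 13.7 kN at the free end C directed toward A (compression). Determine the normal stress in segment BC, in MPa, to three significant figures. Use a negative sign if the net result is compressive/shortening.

Internal axial forces (sectioning from the free end, tension +): N_BC = -13.7 kN, N_AB = -29.5 kN.
A_BC = 542.9 mm².
σ_BC = N_BC/A_BC = -13700/542.9 = -25.24 MPa.

-25.2 MPa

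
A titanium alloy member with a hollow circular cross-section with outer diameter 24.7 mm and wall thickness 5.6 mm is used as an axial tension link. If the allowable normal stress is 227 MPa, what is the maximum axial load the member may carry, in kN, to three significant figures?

A = 336 mm².
P_max = σ_allow · A = 227 · 336 = 76280 N = 76.28 kN.

76.3 kN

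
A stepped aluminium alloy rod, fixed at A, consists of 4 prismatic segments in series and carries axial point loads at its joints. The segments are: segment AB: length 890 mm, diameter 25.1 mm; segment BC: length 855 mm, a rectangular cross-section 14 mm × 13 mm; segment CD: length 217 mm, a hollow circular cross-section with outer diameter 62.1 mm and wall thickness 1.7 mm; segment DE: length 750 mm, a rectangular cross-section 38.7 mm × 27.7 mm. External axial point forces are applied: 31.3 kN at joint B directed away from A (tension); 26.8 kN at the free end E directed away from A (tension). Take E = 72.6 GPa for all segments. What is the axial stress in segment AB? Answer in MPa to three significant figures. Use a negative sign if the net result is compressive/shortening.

Internal axial forces (sectioning from the free end, tension +): N_DE = 26.8 kN, N_CD = 26.8 kN, N_BC = 26.8 kN, N_AB = 58.1 kN.
A_AB = 494.8 mm².
σ_AB = N_AB/A_AB = 58100/494.8 = 117.4 MPa.

117 MPa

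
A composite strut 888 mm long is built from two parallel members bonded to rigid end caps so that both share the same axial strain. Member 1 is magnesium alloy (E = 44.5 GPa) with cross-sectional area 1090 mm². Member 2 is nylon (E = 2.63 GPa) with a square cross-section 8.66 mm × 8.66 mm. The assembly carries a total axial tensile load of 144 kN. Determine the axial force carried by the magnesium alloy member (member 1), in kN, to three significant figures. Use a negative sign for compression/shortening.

143 kN

A_2 = 75 mm².
Equal strain + equilibrium ⇒ each member carries load in proportion to AE: A₁E₁ = 48500000 N, A₂E₂ = 197200 N, ΣAE = 48700000 N.
F₁ = P·A₁E₁/ΣAE = 144000·48500000/48700000 = 143400 N.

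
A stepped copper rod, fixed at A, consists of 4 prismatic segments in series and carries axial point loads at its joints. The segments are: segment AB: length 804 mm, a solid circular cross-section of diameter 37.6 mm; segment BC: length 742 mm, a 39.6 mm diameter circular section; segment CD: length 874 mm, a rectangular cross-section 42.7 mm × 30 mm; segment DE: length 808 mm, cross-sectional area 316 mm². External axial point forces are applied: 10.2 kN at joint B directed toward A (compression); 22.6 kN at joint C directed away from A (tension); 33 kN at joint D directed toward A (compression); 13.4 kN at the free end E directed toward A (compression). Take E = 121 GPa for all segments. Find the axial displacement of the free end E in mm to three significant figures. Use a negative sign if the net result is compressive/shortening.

-0.867 mm

Internal axial forces (sectioning from the free end, tension +): N_DE = -13.4 kN, N_CD = -46.4 kN, N_BC = -23.8 kN, N_AB = -34 kN.
A_AB = 1110 mm².
A_BC = 1232 mm².
A_CD = 1281 mm².
δ_AB = -34000·804/(1110·121000) = -0.2035 mm
δ_BC = -23800·742/(1232·121000) = -0.1185 mm
δ_CD = -46400·874/(1281·121000) = -0.2616 mm
δ_DE = -13400·808/(316·121000) = -0.2832 mm
δ = Σδ_i = -0.8668 mm.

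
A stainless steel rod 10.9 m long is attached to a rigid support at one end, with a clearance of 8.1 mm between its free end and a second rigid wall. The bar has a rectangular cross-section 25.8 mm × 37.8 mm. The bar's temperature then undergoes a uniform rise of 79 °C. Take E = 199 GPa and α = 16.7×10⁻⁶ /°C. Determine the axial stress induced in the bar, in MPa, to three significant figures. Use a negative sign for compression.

-115 MPa

Free thermal expansion αLΔT = 16.7e-6 · 10900 · 79 = 14.38 mm.
The walls engage after the gap closes; constrained expansion = 14.38 − 8.1 = 6.28 mm.
The walls impose strain ε = −(6.28)/10900 = -5.7618e-04; σ = Eε = 199000 · -5.7618e-04 = -114.7 MPa.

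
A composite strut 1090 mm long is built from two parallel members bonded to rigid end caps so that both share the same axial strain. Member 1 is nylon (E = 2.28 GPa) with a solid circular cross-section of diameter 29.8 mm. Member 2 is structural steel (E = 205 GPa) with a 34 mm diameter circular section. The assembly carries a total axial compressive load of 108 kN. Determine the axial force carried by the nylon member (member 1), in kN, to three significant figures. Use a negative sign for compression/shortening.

A_1 = 697.5 mm².
A_2 = 907.9 mm².
Equal strain + equilibrium ⇒ each member carries load in proportion to AE: A₁E₁ = 1590000 N, A₂E₂ = 186100000 N, ΣAE = 187700000 N.
F₁ = P·A₁E₁/ΣAE = -108000·1590000/187700000 = -914.9 N.

-0.915 kN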